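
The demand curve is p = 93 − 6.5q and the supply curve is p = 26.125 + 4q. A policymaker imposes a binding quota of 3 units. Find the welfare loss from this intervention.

59.59

Competitive equilibrium: 93 − 6.5q = 26.125 + 4q → q* = 6.369, p* = 51.6012.
At q = 3: demand price = 93 − 6.5·3 = 73.5; supply price = 26.125 + 4·3 = 38.125.
Δq = 6.369 − 3 = 3.369; wedge = 73.5 − 38.125 = 35.375.
DWL = ½ × 3.369 × 35.375 = 59.59.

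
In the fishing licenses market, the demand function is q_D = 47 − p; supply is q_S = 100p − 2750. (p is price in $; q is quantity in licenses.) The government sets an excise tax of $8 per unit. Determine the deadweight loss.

$31.68

In inverse form: demand p = 47 − q, supply p = 27.5 + 0.01q.
Competitive equilibrium: 47 − q = 27.5 + 0.01q → q* = 19.3069, p* = 27.6931.
With the tax, the buyer price exceeds the seller price by 8: (47 − q) − (27.5 + 0.01q) = 8 → q' = 11.3861.
Δq = 19.3069 − 11.3861 = 7.9208; the wedge equals the tax, 8.
Welfare loss = ½ × 7.9208 × 8 = $31.68.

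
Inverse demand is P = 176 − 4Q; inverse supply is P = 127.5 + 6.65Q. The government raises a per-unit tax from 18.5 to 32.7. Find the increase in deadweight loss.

34.13

Competitive equilibrium: 176 − 4Q = 127.5 + 6.65Q → Q* = 4.554, P* = 157.784.
For a per-unit tax t: ΔQ = t/10.65, so DWL = ½·t·(t/10.65) = t²/21.3.
At t = 18.5: DWL = 16.068. At t = 32.7: DWL = 50.201.
Increase = 50.201 − 16.068 = 34.13.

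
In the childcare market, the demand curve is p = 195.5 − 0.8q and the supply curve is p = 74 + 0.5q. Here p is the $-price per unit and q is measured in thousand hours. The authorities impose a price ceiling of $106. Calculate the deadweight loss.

Competitive equilibrium: 195.5 − 0.8q = 74 + 0.5q → q* = 93.4615, p* = 120.7308.
At the ceiling p = 106, quantity supplied = (106 − 74)/0.5 = 64.
Willingness to pay at q' = 64: 195.5 − 0.8·64 = 144.3.
Δq = 93.4615 − 64 = 29.4615; wedge = 144.3 − 106 = 38.3.
Deadweight loss = ½ × 29.4615 × 38.3 = $564.19 thousand.

$564.19 thousand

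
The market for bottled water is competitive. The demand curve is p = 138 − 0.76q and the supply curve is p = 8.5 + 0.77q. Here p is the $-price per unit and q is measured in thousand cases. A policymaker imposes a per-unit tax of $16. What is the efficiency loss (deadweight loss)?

Competitive equilibrium: 138 − 0.76q = 8.5 + 0.77q → q* = 84.6405, p* = 73.6732.
With the tax, the buyer price exceeds the seller price by 16: (138 − 0.76q) − (8.5 + 0.77q) = 16 → q' = 74.183.
Δq = 84.6405 − 74.183 = 10.4575; the wedge equals the tax, 16.
DWL = ½ × 10.4575 × 16 = $83.66 thousand.

$83.66 thousand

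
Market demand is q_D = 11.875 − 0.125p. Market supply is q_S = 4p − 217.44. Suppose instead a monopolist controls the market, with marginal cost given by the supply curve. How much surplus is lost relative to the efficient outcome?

24.26

In inverse form: demand p = 95 − 8q, supply p = 54.36 + 0.25q.
Competitive equilibrium: 95 − 8q = 54.36 + 0.25q → q* = 4.9261, p* = 55.5915.
Marginal revenue: MR = 95 − 16q. Set MR = MC: 95 − 16q = 54.36 + 0.25q → q_m = 2.5009.
Price p_m = 95 − 8·2.5009 = 74.9928; MC(q_m) = 54.36 + 0.25·2.5009 = 54.9852.
Competitive q* = 4.9261, so Δq = 2.4252; wedge = 74.9928 − 54.9852 = 20.0076.
Welfare loss = ½ × 2.4252 × 20.0076 = 24.26.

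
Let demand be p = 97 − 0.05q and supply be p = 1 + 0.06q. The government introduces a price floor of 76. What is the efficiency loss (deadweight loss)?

11272.91

Competitive equilibrium: 97 − 0.05q = 1 + 0.06q → q* = 872.7273, p* = 53.3636.
At the floor p = 76, quantity demanded = (97 − 76)/0.05 = 420.
Sellers' marginal cost at q' = 420: 1 + 0.06·420 = 26.2.
Δq = 872.7273 − 420 = 452.7273; wedge = 76 − 26.2 = 49.8.
Deadweight loss = ½ × 452.7273 × 49.8 = 11272.91.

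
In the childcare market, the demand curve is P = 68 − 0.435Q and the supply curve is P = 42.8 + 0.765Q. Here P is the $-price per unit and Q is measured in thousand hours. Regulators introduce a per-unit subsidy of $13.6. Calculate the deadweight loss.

Competitive equilibrium: 68 − 0.435Q = 42.8 + 0.765Q → Q* = 21, P* = 58.865.
The subsidy lowers effective supply by 13.6: P = 29.2 + 0.765Q.
New quantity: 68 − 0.435Q = 29.2 + 0.765Q → Q' = 32.3333.
Overproduction ΔQ = 32.3333 − 21 = 11.3333; wedge = subsidy = 13.6.
Deadweight loss = ½ × 11.3333 × 13.6 = $77.07 thousand.

$77.07 thousand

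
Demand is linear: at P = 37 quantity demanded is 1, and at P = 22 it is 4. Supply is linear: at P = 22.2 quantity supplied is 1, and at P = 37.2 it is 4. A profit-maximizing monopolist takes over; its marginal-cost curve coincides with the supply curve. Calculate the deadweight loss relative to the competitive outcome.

3.42

Demand slope = (22 − 37)/(4 − 1) = −5, so P = 42 − 5Q.
Supply slope = (37.2 − 22.2)/(4 − 1) = 5, so P = 17.2 + 5Q.
Competitive equilibrium: 42 − 5Q = 17.2 + 5Q → Q* = 2.48, P* = 29.6.
Marginal revenue: MR = 42 − 10Q. Set MR = MC: 42 − 10Q = 17.2 + 5Q → Q_m = 1.6533.
Price P_m = 42 − 5·1.6533 = 33.7335; MC(Q_m) = 17.2 + 5·1.6533 = 25.4665.
Competitive Q* = 2.48, so ΔQ = 0.8267; wedge = 33.7335 − 25.4665 = 8.267.
Deadweight loss = ½ × 0.8267 × 8.267 = 3.42.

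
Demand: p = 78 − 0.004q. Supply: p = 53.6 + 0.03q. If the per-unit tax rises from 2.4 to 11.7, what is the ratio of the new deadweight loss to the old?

Competitive equilibrium: 78 − 0.004q = 53.6 + 0.03q → q* = 717.6471, p* = 75.1294.
For a per-unit tax t: Δq = t/0.034, so DWL = ½·t·(t/0.034) = t²/0.068.
At t = 2.4: DWL = 84.706. At t = 11.7: DWL = 2013.088.
Ratio = (11.7/2.4)² = 23.766.

23.766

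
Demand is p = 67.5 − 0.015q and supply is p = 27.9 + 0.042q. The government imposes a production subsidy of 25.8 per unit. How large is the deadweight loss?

5838.95

Competitive equilibrium: 67.5 − 0.015q = 27.9 + 0.042q → q* = 694.7368, p* = 57.0789.
The subsidy lowers effective supply by 25.8: p = 2.1 + 0.042q.
New quantity: 67.5 − 0.015q = 2.1 + 0.042q → q' = 1147.3684.
Overproduction Δq = 1147.3684 − 694.7368 = 452.6316; wedge = subsidy = 25.8.
Welfare loss = ½ × 452.6316 × 25.8 = 5838.95.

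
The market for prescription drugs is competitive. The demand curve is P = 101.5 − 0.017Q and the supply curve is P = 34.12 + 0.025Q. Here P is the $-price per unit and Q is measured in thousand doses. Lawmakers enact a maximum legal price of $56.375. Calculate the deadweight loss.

Competitive equilibrium: 101.5 − 0.017Q = 34.12 + 0.025Q → Q* = 1604.2857, P* = 74.2271.
At the ceiling P = 56.375, quantity supplied = (56.375 − 34.12)/0.025 = 890.2.
Willingness to pay at Q' = 890.2: 101.5 − 0.017·890.2 = 86.3666.
ΔQ = 1604.2857 − 890.2 = 714.0857; wedge = 86.3666 − 56.375 = 29.9916.
The triangle = ½ × 714.0857 × 29.9916 = $10708.29 thousand.

$10708.29 thousand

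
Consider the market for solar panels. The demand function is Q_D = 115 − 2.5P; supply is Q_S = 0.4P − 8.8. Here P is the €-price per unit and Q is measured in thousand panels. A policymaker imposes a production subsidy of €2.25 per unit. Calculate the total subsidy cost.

€20.37 thousand

In inverse form: demand P = 46 − 0.4Q, supply P = 22 + 2.5Q.
Competitive equilibrium: 46 − 0.4Q = 22 + 2.5Q → Q* = 8.2759, P* = 42.6897.
The subsidy lowers effective supply by 2.25: P = 19.75 + 2.5Q.
New quantity: 46 − 0.4Q = 19.75 + 2.5Q → Q' = 9.0517.
Total subsidy cost = 2.25 × 9.0517 = €20.37 thousand.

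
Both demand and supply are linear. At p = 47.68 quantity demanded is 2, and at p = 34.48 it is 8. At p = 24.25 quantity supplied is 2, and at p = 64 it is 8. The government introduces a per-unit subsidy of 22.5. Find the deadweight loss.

Demand slope = (34.48 − 47.68)/(8 − 2) = −2.2, so p = 52.08 − 2.2q.
Supply slope = (64 − 24.25)/(8 − 2) = 6.625, so p = 11 + 6.625q.
Competitive equilibrium: 52.08 − 2.2q = 11 + 6.625q → q* = 4.655, p* = 41.8391.
The subsidy lowers effective supply by 22.5: p = 6.625q − 11.5.
New quantity: 52.08 − 2.2q = 6.625q − 11.5 → q' = 7.2045.
Overproduction Δq = 7.2045 − 4.655 = 2.5495; wedge = subsidy = 22.5.
Welfare loss = ½ × 2.5495 × 22.5 = 28.68.

28.68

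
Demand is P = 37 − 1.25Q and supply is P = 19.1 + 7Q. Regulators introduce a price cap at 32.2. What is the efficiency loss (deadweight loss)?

Competitive equilibrium: 37 − 1.25Q = 19.1 + 7Q → Q* = 2.1697, P* = 34.2879.
At the ceiling P = 32.2, quantity supplied = (32.2 − 19.1)/7 = 1.8714.
Willingness to pay at Q' = 1.8714: 37 − 1.25·1.8714 = 34.6608.
ΔQ = 2.1697 − 1.8714 = 0.2983; wedge = 34.6608 − 32.2 = 2.4608.
Deadweight loss = ½ × 0.2983 × 2.4608 = 0.37.

0.37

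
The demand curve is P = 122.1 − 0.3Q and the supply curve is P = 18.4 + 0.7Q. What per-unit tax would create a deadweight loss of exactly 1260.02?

Competitive equilibrium: 122.1 − 0.3Q = 18.4 + 0.7Q → Q* = 103.7, P* = 90.99.
A tax t gives ΔQ = t/1 and wedge t, so DWL = t²/2.
t²/2 = 1260.02 → t² = 2520.04 → t = 50.2.

50.2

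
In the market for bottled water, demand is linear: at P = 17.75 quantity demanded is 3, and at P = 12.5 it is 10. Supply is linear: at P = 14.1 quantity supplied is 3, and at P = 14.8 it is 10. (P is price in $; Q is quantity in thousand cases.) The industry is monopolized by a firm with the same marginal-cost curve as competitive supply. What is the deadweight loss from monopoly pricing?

$4.97 thousand

Demand slope = (12.5 − 17.75)/(10 − 3) = −0.75, so P = 20 − 0.75Q.
Supply slope = (14.8 − 14.1)/(10 − 3) = 0.1, so P = 13.8 + 0.1Q.
Competitive equilibrium: 20 − 0.75Q = 13.8 + 0.1Q → Q* = 7.2941, P* = 14.5294.
Marginal revenue: MR = 20 − 1.5Q. Set MR = MC: 20 − 1.5Q = 13.8 + 0.1Q → Q_m = 3.875.
Price P_m = 20 − 0.75·3.875 = 17.0938; MC(Q_m) = 13.8 + 0.1·3.875 = 14.1875.
Competitive Q* = 7.2941, so ΔQ = 3.4191; wedge = 17.0938 − 14.1875 = 2.9063.
DWL = ½ × 3.4191 × 2.9063 = $4.97 thousand.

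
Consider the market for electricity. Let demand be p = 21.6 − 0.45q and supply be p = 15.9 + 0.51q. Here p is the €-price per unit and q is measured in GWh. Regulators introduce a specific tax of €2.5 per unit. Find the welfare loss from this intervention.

Competitive equilibrium: 21.6 − 0.45q = 15.9 + 0.51q → q* = 5.9375, p* = 18.9281.
With the tax, the buyer price exceeds the seller price by 2.5: (21.6 − 0.45q) − (15.9 + 0.51q) = 2.5 → q' = 3.3333.
Δq = 5.9375 − 3.3333 = 2.6042; the wedge equals the tax, 2.5.
Deadweight loss = ½ × 2.6042 × 2.5 = €3.26.

€3.26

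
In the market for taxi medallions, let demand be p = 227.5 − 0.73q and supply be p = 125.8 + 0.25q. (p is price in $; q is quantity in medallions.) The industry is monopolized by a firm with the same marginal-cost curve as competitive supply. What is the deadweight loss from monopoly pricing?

$961.70

Competitive equilibrium: 227.5 − 0.73q = 125.8 + 0.25q → q* = 103.7755, p* = 151.7439.
Marginal revenue: MR = 227.5 − 1.46q. Set MR = MC: 227.5 − 1.46q = 125.8 + 0.25q → q_m = 59.4737.
Price p_m = 227.5 − 0.73·59.4737 = 184.0842; MC(q_m) = 125.8 + 0.25·59.4737 = 140.6684.
Competitive q* = 103.7755, so Δq = 44.3018; wedge = 184.0842 − 140.6684 = 43.4158.
Deadweight loss = ½ × 44.3018 × 43.4158 = $961.70.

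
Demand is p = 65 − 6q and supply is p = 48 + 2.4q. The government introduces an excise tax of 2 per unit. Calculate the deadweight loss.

Competitive equilibrium: 65 − 6q = 48 + 2.4q → q* = 2.0238, p* = 52.8571.
With the tax, the buyer price exceeds the seller price by 2: (65 − 6q) − (48 + 2.4q) = 2 → q' = 1.7857.
Δq = 2.0238 − 1.7857 = 0.2381; the wedge equals the tax, 2.
Deadweight loss = ½ × 0.2381 × 2 = 0.24.

0.24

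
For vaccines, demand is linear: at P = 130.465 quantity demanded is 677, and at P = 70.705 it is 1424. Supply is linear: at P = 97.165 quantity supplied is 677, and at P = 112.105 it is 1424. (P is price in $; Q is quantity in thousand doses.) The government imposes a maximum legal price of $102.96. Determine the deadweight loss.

$93.53 thousand

Demand slope = (70.705 − 130.465)/(1424 − 677) = −0.08, so P = 184.625 − 0.08Q.
Supply slope = (112.105 − 97.165)/(1424 − 677) = 0.02, so P = 83.625 + 0.02Q.
Competitive equilibrium: 184.625 − 0.08Q = 83.625 + 0.02Q → Q* = 1010, P* = 103.825.
At the ceiling P = 102.96, quantity supplied = (102.96 − 83.625)/0.02 = 966.75.
Willingness to pay at Q' = 966.75: 184.625 − 0.08·966.75 = 107.285.
ΔQ = 1010 − 966.75 = 43.25; wedge = 107.285 − 102.96 = 4.325.
Welfare loss = ½ × 43.25 × 4.325 = $93.53 thousand.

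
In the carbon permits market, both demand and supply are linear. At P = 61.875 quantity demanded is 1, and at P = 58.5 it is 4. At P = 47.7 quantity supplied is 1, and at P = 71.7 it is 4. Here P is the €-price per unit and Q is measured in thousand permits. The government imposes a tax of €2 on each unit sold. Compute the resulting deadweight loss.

Demand slope = (58.5 − 61.875)/(4 − 1) = −1.125, so P = 63 − 1.125Q.
Supply slope = (71.7 − 47.7)/(4 − 1) = 8, so P = 39.7 + 8Q.
Competitive equilibrium: 63 − 1.125Q = 39.7 + 8Q → Q* = 2.5534, P* = 60.1274.
With the tax, the buyer price exceeds the seller price by 2: (63 − 1.125Q) − (39.7 + 8Q) = 2 → Q' = 2.3342.
ΔQ = 2.5534 − 2.3342 = 0.2192; the wedge equals the tax, 2.
The triangle = ½ × 0.2192 × 2 = €0.22 thousand.

€0.22 thousand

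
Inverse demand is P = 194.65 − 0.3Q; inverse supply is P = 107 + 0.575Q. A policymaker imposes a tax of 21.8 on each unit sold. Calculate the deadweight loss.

Competitive equilibrium: 194.65 − 0.3Q = 107 + 0.575Q → Q* = 100.1714, P* = 164.5986.
With the tax, the buyer price exceeds the seller price by 21.8: (194.65 − 0.3Q) − (107 + 0.575Q) = 21.8 → Q' = 75.2571.
ΔQ = 100.1714 − 75.2571 = 24.9143; the wedge equals the tax, 21.8.
Deadweight loss = ½ × 24.9143 × 21.8 = 271.57.

271.57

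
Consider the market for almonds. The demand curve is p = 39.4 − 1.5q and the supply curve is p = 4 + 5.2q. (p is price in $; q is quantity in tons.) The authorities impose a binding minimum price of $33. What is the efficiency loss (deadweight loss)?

$3.46

Competitive equilibrium: 39.4 − 1.5q = 4 + 5.2q → q* = 5.2836, p* = 31.4746.
At the floor p = 33, quantity demanded = (39.4 − 33)/1.5 = 4.2667.
Sellers' marginal cost at q' = 4.2667: 4 + 5.2·4.2667 = 26.1868.
Δq = 5.2836 − 4.2667 = 1.0169; wedge = 33 − 26.1868 = 6.8132.
DWL = ½ × 1.0169 × 6.8132 = $3.46.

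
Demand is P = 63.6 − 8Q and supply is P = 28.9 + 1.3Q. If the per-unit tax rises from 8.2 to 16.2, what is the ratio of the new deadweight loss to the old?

3.903

Competitive equilibrium: 63.6 − 8Q = 28.9 + 1.3Q → Q* = 3.7312, P* = 33.7505.
For a per-unit tax t: ΔQ = t/9.3, so DWL = ½·t·(t/9.3) = t²/18.6.
At t = 8.2: DWL = 3.615. At t = 16.2: DWL = 14.110.
Ratio = (16.2/8.2)² = 3.903.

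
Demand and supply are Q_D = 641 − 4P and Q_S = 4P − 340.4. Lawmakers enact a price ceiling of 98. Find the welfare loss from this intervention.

2435.42

In inverse form: demand P = 160.25 − 0.25Q, supply P = 85.1 + 0.25Q.
Competitive equilibrium: 160.25 − 0.25Q = 85.1 + 0.25Q → Q* = 150.3, P* = 122.675.
At the ceiling P = 98, quantity supplied = (98 − 85.1)/0.25 = 51.6.
Willingness to pay at Q' = 51.6: 160.25 − 0.25·51.6 = 147.35.
ΔQ = 150.3 − 51.6 = 98.7; wedge = 147.35 − 98 = 49.35.
DWL = ½ × 98.7 × 49.35 = 2435.42.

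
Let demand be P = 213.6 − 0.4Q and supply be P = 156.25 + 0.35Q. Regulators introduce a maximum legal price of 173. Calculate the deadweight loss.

Competitive equilibrium: 213.6 − 0.4Q = 156.25 + 0.35Q → Q* = 76.4667, P* = 183.0133.
At the ceiling P = 173, quantity supplied = (173 − 156.25)/0.35 = 47.8571.
Willingness to pay at Q' = 47.8571: 213.6 − 0.4·47.8571 = 194.4572.
ΔQ = 76.4667 − 47.8571 = 28.6096; wedge = 194.4572 − 173 = 21.4572.
The triangle = ½ × 28.6096 × 21.4572 = 306.94.

306.94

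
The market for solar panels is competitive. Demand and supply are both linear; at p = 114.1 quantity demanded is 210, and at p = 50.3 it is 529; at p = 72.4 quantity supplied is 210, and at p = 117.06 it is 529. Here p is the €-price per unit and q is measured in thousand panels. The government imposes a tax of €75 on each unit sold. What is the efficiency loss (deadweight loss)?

Demand slope = (50.3 − 114.1)/(529 − 210) = −0.2, so p = 156.1 − 0.2q.
Supply slope = (117.06 − 72.4)/(529 − 210) = 0.14, so p = 43 + 0.14q.
Competitive equilibrium: 156.1 − 0.2q = 43 + 0.14q → q* = 332.6471, p* = 89.5706.
With the tax, the buyer price exceeds the seller price by 75: (156.1 − 0.2q) − (43 + 0.14q) = 75 → q' = 112.0588.
Δq = 332.6471 − 112.0588 = 220.5883; the wedge equals the tax, 75.
The triangle = ½ × 220.5883 × 75 = €8272.06 thousand.

€8272.06 thousand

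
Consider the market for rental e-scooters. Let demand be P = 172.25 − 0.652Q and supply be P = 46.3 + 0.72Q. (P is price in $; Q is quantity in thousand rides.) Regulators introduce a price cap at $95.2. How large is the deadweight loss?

Competitive equilibrium: 172.25 − 0.652Q = 46.3 + 0.72Q → Q* = 91.8003, P* = 112.3962.
At the ceiling P = 95.2, quantity supplied = (95.2 − 46.3)/0.72 = 67.9167.
Willingness to pay at Q' = 67.9167: 172.25 − 0.652·67.9167 = 127.9683.
ΔQ = 91.8003 − 67.9167 = 23.8836; wedge = 127.9683 − 95.2 = 32.7683.
Welfare loss = ½ × 23.8836 × 32.7683 = $391.31 thousand.

$391.31 thousand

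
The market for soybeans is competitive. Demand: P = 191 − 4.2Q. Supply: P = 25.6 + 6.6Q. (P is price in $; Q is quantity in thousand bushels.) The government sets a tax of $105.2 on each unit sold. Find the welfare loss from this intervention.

$512.36 thousand

Competitive equilibrium: 191 − 4.2Q = 25.6 + 6.6Q → Q* = 15.3148, P* = 126.6778.
With the tax, the buyer price exceeds the seller price by 105.2: (191 − 4.2Q) − (25.6 + 6.6Q) = 105.2 → Q' = 5.5741.
ΔQ = 15.3148 − 5.5741 = 9.7407; the wedge equals the tax, 105.2.
The triangle = ½ × 9.7407 × 105.2 = $512.36 thousand.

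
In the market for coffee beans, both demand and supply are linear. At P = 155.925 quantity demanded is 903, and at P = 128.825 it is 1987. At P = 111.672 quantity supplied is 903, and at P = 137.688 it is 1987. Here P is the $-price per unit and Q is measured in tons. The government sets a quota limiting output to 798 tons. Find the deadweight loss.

$24899.62

Demand slope = (128.825 − 155.925)/(1987 − 903) = −0.025, so P = 178.5 − 0.025Q.
Supply slope = (137.688 − 111.672)/(1987 − 903) = 0.024, so P = 90 + 0.024Q.
Competitive equilibrium: 178.5 − 0.025Q = 90 + 0.024Q → Q* = 1806.1224, P* = 133.3469.
At Q = 798: demand price = 178.5 − 0.025·798 = 158.55; supply price = 90 + 0.024·798 = 109.152.
ΔQ = 1806.1224 − 798 = 1008.1224; wedge = 158.55 − 109.152 = 49.398.
The triangle = ½ × 1008.1224 × 49.398 = $24899.62.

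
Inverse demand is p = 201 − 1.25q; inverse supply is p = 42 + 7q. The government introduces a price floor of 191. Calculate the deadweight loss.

524.18

Competitive equilibrium: 201 − 1.25q = 42 + 7q → q* = 19.2727, p* = 176.9091.
At the floor p = 191, quantity demanded = (201 − 191)/1.25 = 8.
Sellers' marginal cost at q' = 8: 42 + 7·8 = 98.
Δq = 19.2727 − 8 = 11.2727; wedge = 191 − 98 = 93.
DWL = ½ × 11.2727 × 93 = 524.18.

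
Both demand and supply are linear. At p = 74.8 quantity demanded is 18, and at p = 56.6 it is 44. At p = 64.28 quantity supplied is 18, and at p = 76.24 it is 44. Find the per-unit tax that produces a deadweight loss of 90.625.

14.5

Demand slope = (56.6 − 74.8)/(44 − 18) = −0.7, so p = 87.4 − 0.7q.
Supply slope = (76.24 − 64.28)/(44 − 18) = 0.46, so p = 56 + 0.46q.
Competitive equilibrium: 87.4 − 0.7q = 56 + 0.46q → q* = 27.069, p* = 68.4517.
A tax t gives Δq = t/1.16 and wedge t, so DWL = t²/2.32.
t²/2.32 = 90.625 → t² = 210.25 → t = 14.5.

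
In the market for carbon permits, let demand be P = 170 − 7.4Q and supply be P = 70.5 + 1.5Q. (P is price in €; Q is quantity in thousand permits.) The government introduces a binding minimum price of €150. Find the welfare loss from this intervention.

Competitive equilibrium: 170 − 7.4Q = 70.5 + 1.5Q → Q* = 11.1798, P* = 87.2697.
At the floor P = 150, quantity demanded = (170 − 150)/7.4 = 2.7027.
Sellers' marginal cost at Q' = 2.7027: 70.5 + 1.5·2.7027 = 74.5541.
ΔQ = 11.1798 − 2.7027 = 8.4771; wedge = 150 − 74.5541 = 75.4459.
Deadweight loss = ½ × 8.4771 × 75.4459 = €319.78 thousand.

€319.78 thousand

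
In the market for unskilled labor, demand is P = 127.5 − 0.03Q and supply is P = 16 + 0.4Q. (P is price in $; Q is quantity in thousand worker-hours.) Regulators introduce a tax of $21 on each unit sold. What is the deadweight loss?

Competitive equilibrium: 127.5 − 0.03Q = 16 + 0.4Q → Q* = 259.3023, P* = 119.7209.
With the tax, the buyer price exceeds the seller price by 21: (127.5 − 0.03Q) − (16 + 0.4Q) = 21 → Q' = 210.4651.
ΔQ = 259.3023 − 210.4651 = 48.8372; the wedge equals the tax, 21.
Deadweight loss = ½ × 48.8372 × 21 = $512.79 thousand.

$512.79 thousand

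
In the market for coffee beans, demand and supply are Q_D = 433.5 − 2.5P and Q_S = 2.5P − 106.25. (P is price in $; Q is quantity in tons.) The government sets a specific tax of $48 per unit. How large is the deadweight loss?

$1440

In inverse form: demand P = 173.4 − 0.4Q, supply P = 42.5 + 0.4Q.
Competitive equilibrium: 173.4 − 0.4Q = 42.5 + 0.4Q → Q* = 163.625, P* = 107.95.
With the tax, the buyer price exceeds the seller price by 48: (173.4 − 0.4Q) − (42.5 + 0.4Q) = 48 → Q' = 103.625.
ΔQ = 163.625 − 103.625 = 60; the wedge equals the tax, 48.
The triangle = ½ × 60 × 48 = $1440.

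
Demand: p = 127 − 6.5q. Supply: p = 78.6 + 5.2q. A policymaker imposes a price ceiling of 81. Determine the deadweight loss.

Competitive equilibrium: 127 − 6.5q = 78.6 + 5.2q → q* = 4.1368, p* = 100.1111.
At the ceiling p = 81, quantity supplied = (81 − 78.6)/5.2 = 0.4615.
Willingness to pay at q' = 0.4615: 127 − 6.5·0.4615 = 124.0003.
Δq = 4.1368 − 0.4615 = 3.6753; wedge = 124.0003 − 81 = 43.0003.
Welfare loss = ½ × 3.6753 × 43.0003 = 79.02.

79.02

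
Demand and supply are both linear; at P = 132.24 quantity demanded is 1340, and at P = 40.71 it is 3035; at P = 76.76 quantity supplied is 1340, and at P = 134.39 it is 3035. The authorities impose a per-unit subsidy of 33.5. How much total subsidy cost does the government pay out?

Demand slope = (40.71 − 132.24)/(3035 − 1340) = −0.054, so P = 204.6 − 0.054Q.
Supply slope = (134.39 − 76.76)/(3035 − 1340) = 0.034, so P = 31.2 + 0.034Q.
Competitive equilibrium: 204.6 − 0.054Q = 31.2 + 0.034Q → Q* = 1970.4545, P* = 98.1955.
The subsidy lowers effective supply by 33.5: P = 0.034Q − 2.3.
New quantity: 204.6 − 0.054Q = 0.034Q − 2.3 → Q' = 2351.1364.
Total subsidy cost = 33.5 × 2351.1364 = 78763.07.

78763.07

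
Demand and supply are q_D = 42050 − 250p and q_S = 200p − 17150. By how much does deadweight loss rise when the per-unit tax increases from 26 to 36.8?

37680

In inverse form: demand p = 168.2 − 0.004q, supply p = 85.75 + 0.005q.
Competitive equilibrium: 168.2 − 0.004q = 85.75 + 0.005q → q* = 9161.1111, p* = 131.5556.
For a per-unit tax t: Δq = t/0.009, so DWL = ½·t·(t/0.009) = t²/0.018.
At t = 26: DWL = 37555.556. At t = 36.8: DWL = 75235.556.
Increase = 75235.556 − 37555.556 = 37680.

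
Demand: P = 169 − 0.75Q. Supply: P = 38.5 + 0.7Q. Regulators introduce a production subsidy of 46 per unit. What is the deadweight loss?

729.66

Competitive equilibrium: 169 − 0.75Q = 38.5 + 0.7Q → Q* = 90, P* = 101.5.
The subsidy lowers effective supply by 46: P = 0.7Q − 7.5.
New quantity: 169 − 0.75Q = 0.7Q − 7.5 → Q' = 121.72414.
Overproduction ΔQ = 121.72414 − 90 = 31.72414; wedge = subsidy = 46.
DWL = ½ × 31.72414 × 46 = 729.66.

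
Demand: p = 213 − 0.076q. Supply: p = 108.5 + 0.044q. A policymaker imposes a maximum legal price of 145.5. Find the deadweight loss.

Competitive equilibrium: 213 − 0.076q = 108.5 + 0.044q → q* = 870.8333, p* = 146.8167.
At the ceiling p = 145.5, quantity supplied = (145.5 − 108.5)/0.044 = 840.9091.
Willingness to pay at q' = 840.9091: 213 − 0.076·840.9091 = 149.0909.
Δq = 870.8333 − 840.9091 = 29.9242; wedge = 149.0909 − 145.5 = 3.5909.
DWL = ½ × 29.9242 × 3.5909 = 53.73.

53.73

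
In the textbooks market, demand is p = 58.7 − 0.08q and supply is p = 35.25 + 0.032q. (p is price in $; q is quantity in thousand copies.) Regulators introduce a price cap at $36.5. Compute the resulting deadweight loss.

Competitive equilibrium: 58.7 − 0.08q = 35.25 + 0.032q → q* = 209.375, p* = 41.95.
At the ceiling p = 36.5, quantity supplied = (36.5 − 35.25)/0.032 = 39.0625.
Willingness to pay at q' = 39.0625: 58.7 − 0.08·39.0625 = 55.575.
Δq = 209.375 − 39.0625 = 170.3125; wedge = 55.575 − 36.5 = 19.075.
Deadweight loss = ½ × 170.3125 × 19.075 = $1624.36 thousand.

$1624.36 thousand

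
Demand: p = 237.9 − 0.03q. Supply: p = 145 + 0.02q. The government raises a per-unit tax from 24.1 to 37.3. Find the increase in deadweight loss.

Competitive equilibrium: 237.9 − 0.03q = 145 + 0.02q → q* = 1858, p* = 182.16.
For a per-unit tax t: Δq = t/0.05, so DWL = ½·t·(t/0.05) = t²/0.1.
At t = 24.1: DWL = 5808.1. At t = 37.3: DWL = 13912.9.
Increase = 13912.9 − 5808.1 = 8104.80.

8104.80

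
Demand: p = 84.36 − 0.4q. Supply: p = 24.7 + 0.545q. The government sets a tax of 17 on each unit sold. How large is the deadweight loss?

152.91

Competitive equilibrium: 84.36 − 0.4q = 24.7 + 0.545q → q* = 63.1323, p* = 59.1071.
With the tax, the buyer price exceeds the seller price by 17: (84.36 − 0.4q) − (24.7 + 0.545q) = 17 → q' = 45.1429.
Δq = 63.1323 − 45.1429 = 17.9894; the wedge equals the tax, 17.
The triangle = ½ × 17.9894 × 17 = 152.91.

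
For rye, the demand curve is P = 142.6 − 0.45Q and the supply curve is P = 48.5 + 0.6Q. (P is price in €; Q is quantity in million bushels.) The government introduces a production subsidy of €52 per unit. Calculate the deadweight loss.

Competitive equilibrium: 142.6 − 0.45Q = 48.5 + 0.6Q → Q* = 89.619, P* = 102.2714.
The subsidy lowers effective supply by 52: P = 0.6Q − 3.5.
New quantity: 142.6 − 0.45Q = 0.6Q − 3.5 → Q' = 139.1429.
Overproduction ΔQ = 139.1429 − 89.619 = 49.5239; wedge = subsidy = 52.
Deadweight loss = ½ × 49.5239 × 52 = €1287.62 million.

€1287.62 million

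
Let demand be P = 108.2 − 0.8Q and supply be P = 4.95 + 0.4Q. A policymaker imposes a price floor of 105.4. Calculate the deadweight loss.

4087.88

Competitive equilibrium: 108.2 − 0.8Q = 4.95 + 0.4Q → Q* = 86.0417, P* = 39.3667.
At the floor P = 105.4, quantity demanded = (108.2 − 105.4)/0.8 = 3.5.
Sellers' marginal cost at Q' = 3.5: 4.95 + 0.4·3.5 = 6.35.
ΔQ = 86.0417 − 3.5 = 82.5417; wedge = 105.4 − 6.35 = 99.05.
Welfare loss = ½ × 82.5417 × 99.05 = 4087.88.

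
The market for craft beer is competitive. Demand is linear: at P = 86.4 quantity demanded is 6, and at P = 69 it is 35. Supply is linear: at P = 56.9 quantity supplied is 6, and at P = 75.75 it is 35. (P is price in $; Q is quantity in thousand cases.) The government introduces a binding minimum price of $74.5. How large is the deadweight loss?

$8.87 thousand

Demand slope = (69 − 86.4)/(35 − 6) = −0.6, so P = 90 − 0.6Q.
Supply slope = (75.75 − 56.9)/(35 − 6) = 0.65, so P = 53 + 0.65Q.
Competitive equilibrium: 90 − 0.6Q = 53 + 0.65Q → Q* = 29.6, P* = 72.24.
At the floor P = 74.5, quantity demanded = (90 − 74.5)/0.6 = 25.8333.
Sellers' marginal cost at Q' = 25.8333: 53 + 0.65·25.8333 = 69.7916.
ΔQ = 29.6 − 25.8333 = 3.7667; wedge = 74.5 − 69.7916 = 4.7084.
DWL = ½ × 3.7667 × 4.7084 = $8.87 thousand.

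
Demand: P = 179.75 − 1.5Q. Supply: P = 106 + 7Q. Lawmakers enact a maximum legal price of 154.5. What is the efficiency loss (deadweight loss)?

Competitive equilibrium: 179.75 − 1.5Q = 106 + 7Q → Q* = 8.6765, P* = 166.7353.
At the ceiling P = 154.5, quantity supplied = (154.5 − 106)/7 = 6.9286.
Willingness to pay at Q' = 6.9286: 179.75 − 1.5·6.9286 = 169.3571.
ΔQ = 8.6765 − 6.9286 = 1.7479; wedge = 169.3571 − 154.5 = 14.8571.
Welfare loss = ½ × 1.7479 × 14.8571 = 12.98.

12.98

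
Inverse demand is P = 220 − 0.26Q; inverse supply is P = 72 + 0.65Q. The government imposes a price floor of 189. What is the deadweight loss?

Competitive equilibrium: 220 − 0.26Q = 72 + 0.65Q → Q* = 162.6374, P* = 177.7143.
At the floor P = 189, quantity demanded = (220 − 189)/0.26 = 119.2308.
Sellers' marginal cost at Q' = 119.2308: 72 + 0.65·119.2308 = 149.5.
ΔQ = 162.6374 − 119.2308 = 43.4066; wedge = 189 − 149.5 = 39.5.
The triangle = ½ × 43.4066 × 39.5 = 857.28.

857.28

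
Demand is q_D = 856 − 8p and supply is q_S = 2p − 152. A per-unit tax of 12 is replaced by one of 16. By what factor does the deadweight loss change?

In inverse form: demand p = 107 − 0.125q, supply p = 76 + 0.5q.
Competitive equilibrium: 107 − 0.125q = 76 + 0.5q → q* = 49.6, p* = 100.8.
For a per-unit tax t: Δq = t/0.625, so DWL = ½·t·(t/0.625) = t²/1.25.
At t = 12: DWL = 115.2. At t = 16: DWL = 204.8.
Ratio = (16/12)² = 1.778.

1.778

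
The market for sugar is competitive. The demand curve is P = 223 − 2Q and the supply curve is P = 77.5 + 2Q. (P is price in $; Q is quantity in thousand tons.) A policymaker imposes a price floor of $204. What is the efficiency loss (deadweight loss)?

$1444.53 thousand

Competitive equilibrium: 223 − 2Q = 77.5 + 2Q → Q* = 36.375, P* = 150.25.
At the floor P = 204, quantity demanded = (223 − 204)/2 = 9.5.
Sellers' marginal cost at Q' = 9.5: 77.5 + 2·9.5 = 96.5.
ΔQ = 36.375 − 9.5 = 26.875; wedge = 204 − 96.5 = 107.5.
Welfare loss = ½ × 26.875 × 107.5 = $1444.53 thousand.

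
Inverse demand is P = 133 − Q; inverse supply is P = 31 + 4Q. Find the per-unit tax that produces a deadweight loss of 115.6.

Competitive equilibrium: 133 − Q = 31 + 4Q → Q* = 20.4, P* = 112.6.
A tax t gives ΔQ = t/5 and wedge t, so DWL = t²/10.
t²/10 = 115.6 → t² = 1156 → t = 34.

34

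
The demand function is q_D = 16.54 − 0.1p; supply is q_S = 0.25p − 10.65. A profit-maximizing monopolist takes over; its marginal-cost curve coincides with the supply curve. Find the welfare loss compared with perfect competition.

In inverse form: demand p = 165.4 − 10q, supply p = 42.6 + 4q.
Competitive equilibrium: 165.4 − 10q = 42.6 + 4q → q* = 8.7714, p* = 77.6857.
Marginal revenue: MR = 165.4 − 20q. Set MR = MC: 165.4 − 20q = 42.6 + 4q → q_m = 5.1167.
Price p_m = 165.4 − 10·5.1167 = 114.233; MC(q_m) = 42.6 + 4·5.1167 = 63.0668.
Competitive q* = 8.7714, so Δq = 3.6547; wedge = 114.233 − 63.0668 = 51.1662.
Welfare loss = ½ × 3.6547 × 51.1662 = 93.50.

93.50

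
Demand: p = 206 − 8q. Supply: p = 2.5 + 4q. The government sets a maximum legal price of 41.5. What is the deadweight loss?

Competitive equilibrium: 206 − 8q = 2.5 + 4q → q* = 16.9583, p* = 70.3333.
At the ceiling p = 41.5, quantity supplied = (41.5 − 2.5)/4 = 9.75.
Willingness to pay at q' = 9.75: 206 − 8·9.75 = 128.
Δq = 16.9583 − 9.75 = 7.2083; wedge = 128 − 41.5 = 86.5.
The triangle = ½ × 7.2083 × 86.5 = 311.76.

311.76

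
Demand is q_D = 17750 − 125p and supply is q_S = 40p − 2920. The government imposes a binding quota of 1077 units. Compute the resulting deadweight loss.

In inverse form: demand p = 142 − 0.008q, supply p = 73 + 0.025q.
Competitive equilibrium: 142 − 0.008q = 73 + 0.025q → q* = 2090.9091, p* = 125.2727.
At q = 1077: demand price = 142 − 0.008·1077 = 133.384; supply price = 73 + 0.025·1077 = 99.925.
Δq = 2090.9091 − 1077 = 1013.9091; wedge = 133.384 − 99.925 = 33.459.
Deadweight loss = ½ × 1013.9091 × 33.459 = 16962.19.

16962.19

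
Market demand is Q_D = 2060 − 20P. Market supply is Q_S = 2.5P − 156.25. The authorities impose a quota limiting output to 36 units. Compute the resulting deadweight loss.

In inverse form: demand P = 103 − 0.05Q, supply P = 62.5 + 0.4Q.
Competitive equilibrium: 103 − 0.05Q = 62.5 + 0.4Q → Q* = 90, P* = 98.5.
At Q = 36: demand price = 103 − 0.05·36 = 101.2; supply price = 62.5 + 0.4·36 = 76.9.
ΔQ = 90 − 36 = 54; wedge = 101.2 − 76.9 = 24.3.
DWL = ½ × 54 × 24.3 = 656.10.

656.10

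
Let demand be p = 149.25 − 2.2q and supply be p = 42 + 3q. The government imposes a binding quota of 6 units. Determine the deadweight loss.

556.12

Competitive equilibrium: 149.25 − 2.2q = 42 + 3q → q* = 20.625, p* = 103.875.
At q = 6: demand price = 149.25 − 2.2·6 = 136.05; supply price = 42 + 3·6 = 60.
Δq = 20.625 − 6 = 14.625; wedge = 136.05 − 60 = 76.05.
Deadweight loss = ½ × 14.625 × 76.05 = 556.12.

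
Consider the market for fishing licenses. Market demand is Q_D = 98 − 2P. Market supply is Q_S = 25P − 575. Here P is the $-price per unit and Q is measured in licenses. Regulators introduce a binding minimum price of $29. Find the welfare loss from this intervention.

In inverse form: demand P = 49 − 0.5Q, supply P = 23 + 0.04Q.
Competitive equilibrium: 49 − 0.5Q = 23 + 0.04Q → Q* = 48.1481, P* = 24.9259.
At the floor P = 29, quantity demanded = (49 − 29)/0.5 = 40.
Sellers' marginal cost at Q' = 40: 23 + 0.04·40 = 24.6.
ΔQ = 48.1481 − 40 = 8.1481; wedge = 29 − 24.6 = 4.4.
Welfare loss = ½ × 8.1481 × 4.4 = $17.93.

$17.93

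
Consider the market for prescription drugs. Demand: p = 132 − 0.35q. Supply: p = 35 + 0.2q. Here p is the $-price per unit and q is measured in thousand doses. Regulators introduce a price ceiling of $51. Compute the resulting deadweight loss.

$2553.64 thousand

Competitive equilibrium: 132 − 0.35q = 35 + 0.2q → q* = 176.3636, p* = 70.2727.
At the ceiling p = 51, quantity supplied = (51 − 35)/0.2 = 80.
Willingness to pay at q' = 80: 132 − 0.35·80 = 104.
Δq = 176.3636 − 80 = 96.3636; wedge = 104 − 51 = 53.
Welfare loss = ½ × 96.3636 × 53 = $2553.64 thousand.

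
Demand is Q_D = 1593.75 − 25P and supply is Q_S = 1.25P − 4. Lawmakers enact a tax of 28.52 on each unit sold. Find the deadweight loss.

484.16

In inverse form: demand P = 63.75 − 0.04Q, supply P = 3.2 + 0.8Q.
Competitive equilibrium: 63.75 − 0.04Q = 3.2 + 0.8Q → Q* = 72.0833, P* = 60.8667.
With the tax, the buyer price exceeds the seller price by 28.52: (63.75 − 0.04Q) − (3.2 + 0.8Q) = 28.52 → Q' = 38.131.
ΔQ = 72.0833 − 38.131 = 33.9523; the wedge equals the tax, 28.52.
Welfare loss = ½ × 33.9523 × 28.52 = 484.16.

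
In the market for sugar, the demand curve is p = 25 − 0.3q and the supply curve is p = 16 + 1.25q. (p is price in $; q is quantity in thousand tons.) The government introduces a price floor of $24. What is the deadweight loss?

$4.74 thousand

Competitive equilibrium: 25 − 0.3q = 16 + 1.25q → q* = 5.8065, p* = 23.2581.
At the floor p = 24, quantity demanded = (25 − 24)/0.3 = 3.3333.
Sellers' marginal cost at q' = 3.3333: 16 + 1.25·3.3333 = 20.1666.
Δq = 5.8065 − 3.3333 = 2.4732; wedge = 24 − 20.1666 = 3.8334.
DWL = ½ × 2.4732 × 3.8334 = $4.74 thousand.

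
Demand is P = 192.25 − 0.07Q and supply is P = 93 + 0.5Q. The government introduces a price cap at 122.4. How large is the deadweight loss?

3790.31

Competitive equilibrium: 192.25 − 0.07Q = 93 + 0.5Q → Q* = 174.1228, P* = 180.0614.
At the ceiling P = 122.4, quantity supplied = (122.4 − 93)/0.5 = 58.8.
Willingness to pay at Q' = 58.8: 192.25 − 0.07·58.8 = 188.134.
ΔQ = 174.1228 − 58.8 = 115.3228; wedge = 188.134 − 122.4 = 65.734.
DWL = ½ × 115.3228 × 65.734 = 3790.31.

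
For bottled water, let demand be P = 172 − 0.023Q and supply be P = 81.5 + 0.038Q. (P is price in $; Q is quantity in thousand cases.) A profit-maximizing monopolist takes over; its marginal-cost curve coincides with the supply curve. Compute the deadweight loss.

$5033.09 thousand

Competitive equilibrium: 172 − 0.023Q = 81.5 + 0.038Q → Q* = 1483.60656, P* = 137.87705.
Marginal revenue: MR = 172 − 0.046Q. Set MR = MC: 172 − 0.046Q = 81.5 + 0.038Q → Q_m = 1077.38095.
Price P_m = 172 − 0.023·1077.38095 = 147.22024; MC(Q_m) = 81.5 + 0.038·1077.38095 = 122.44048.
Competitive Q* = 1483.60656, so ΔQ = 406.22561; wedge = 147.22024 − 122.44048 = 24.77976.
Deadweight loss = ½ × 406.22561 × 24.77976 = $5033.09 thousand.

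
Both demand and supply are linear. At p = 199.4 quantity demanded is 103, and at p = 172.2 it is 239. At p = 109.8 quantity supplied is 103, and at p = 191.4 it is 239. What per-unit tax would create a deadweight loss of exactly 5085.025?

90.2

Demand slope = (172.2 − 199.4)/(239 − 103) = −0.2, so p = 220 − 0.2q.
Supply slope = (191.4 − 109.8)/(239 − 103) = 0.6, so p = 48 + 0.6q.
Competitive equilibrium: 220 − 0.2q = 48 + 0.6q → q* = 215, p* = 177.
A tax t gives Δq = t/0.8 and wedge t, so DWL = t²/1.6.
t²/1.6 = 5085.025 → t² = 8136.04 → t = 90.2.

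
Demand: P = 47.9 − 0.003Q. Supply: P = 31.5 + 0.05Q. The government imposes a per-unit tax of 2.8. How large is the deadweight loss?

73.96

Competitive equilibrium: 47.9 − 0.003Q = 31.5 + 0.05Q → Q* = 309.434, P* = 46.9717.
With the tax, the buyer price exceeds the seller price by 2.8: (47.9 − 0.003Q) − (31.5 + 0.05Q) = 2.8 → Q' = 256.6038.
ΔQ = 309.434 − 256.6038 = 52.8302; the wedge equals the tax, 2.8.
The triangle = ½ × 52.8302 × 2.8 = 73.96.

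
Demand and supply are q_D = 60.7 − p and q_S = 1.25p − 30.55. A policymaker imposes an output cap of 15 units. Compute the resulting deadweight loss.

In inverse form: demand p = 60.7 − q, supply p = 24.44 + 0.8q.
Competitive equilibrium: 60.7 − q = 24.44 + 0.8q → q* = 20.1444, p* = 40.5556.
At q = 15: demand price = 60.7 − 1·15 = 45.7; supply price = 24.44 + 0.8·15 = 36.44.
Δq = 20.1444 − 15 = 5.1444; wedge = 45.7 − 36.44 = 9.26.
Deadweight loss = ½ × 5.1444 × 9.26 = 23.82.

23.82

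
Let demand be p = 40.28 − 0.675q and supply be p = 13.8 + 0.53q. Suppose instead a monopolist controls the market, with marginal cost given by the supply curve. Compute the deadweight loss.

37.51

Competitive equilibrium: 40.28 − 0.675q = 13.8 + 0.53q → q* = 21.9751, p* = 25.4468.
Marginal revenue: MR = 40.28 − 1.35q. Set MR = MC: 40.28 − 1.35q = 13.8 + 0.53q → q_m = 14.0851.
Price p_m = 40.28 − 0.675·14.0851 = 30.7726; MC(q_m) = 13.8 + 0.53·14.0851 = 21.2651.
Competitive q* = 21.9751, so Δq = 7.89; wedge = 30.7726 − 21.2651 = 9.5075.
DWL = ½ × 7.89 × 9.5075 = 37.51.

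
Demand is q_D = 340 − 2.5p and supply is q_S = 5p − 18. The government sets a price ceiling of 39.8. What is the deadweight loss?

472.03

In inverse form: demand p = 136 − 0.4q, supply p = 3.6 + 0.2q.
Competitive equilibrium: 136 − 0.4q = 3.6 + 0.2q → q* = 220.6667, p* = 47.7333.
At the ceiling p = 39.8, quantity supplied = (39.8 − 3.6)/0.2 = 181.
Willingness to pay at q' = 181: 136 − 0.4·181 = 63.6.
Δq = 220.6667 − 181 = 39.6667; wedge = 63.6 − 39.8 = 23.8.
Deadweight loss = ½ × 39.6667 × 23.8 = 472.03.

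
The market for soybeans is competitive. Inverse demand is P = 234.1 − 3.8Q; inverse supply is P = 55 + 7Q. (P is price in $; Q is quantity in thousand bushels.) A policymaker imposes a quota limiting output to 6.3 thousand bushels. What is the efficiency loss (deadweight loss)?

$571.03 thousand

Competitive equilibrium: 234.1 − 3.8Q = 55 + 7Q → Q* = 16.5833, P* = 171.0833.
At Q = 6.3: demand price = 234.1 − 3.8·6.3 = 210.16; supply price = 55 + 7·6.3 = 99.1.
ΔQ = 16.5833 − 6.3 = 10.2833; wedge = 210.16 − 99.1 = 111.06.
The triangle = ½ × 10.2833 × 111.06 = $571.03 thousand.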